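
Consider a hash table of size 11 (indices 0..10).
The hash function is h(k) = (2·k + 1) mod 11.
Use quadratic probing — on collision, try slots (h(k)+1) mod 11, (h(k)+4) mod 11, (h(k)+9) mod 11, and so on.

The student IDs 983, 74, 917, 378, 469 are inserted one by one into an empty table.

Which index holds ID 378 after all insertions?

2

983: h=9 => slot 9
74: h=6 => slot 6
917: h=9, probe 9,10 => slot 10
378: h=9, probe 9,10,2 => slot 2
469: h=4 => slot 4
Table: [—, —, 378, —, 469, —, 74, —, —, 983, 917]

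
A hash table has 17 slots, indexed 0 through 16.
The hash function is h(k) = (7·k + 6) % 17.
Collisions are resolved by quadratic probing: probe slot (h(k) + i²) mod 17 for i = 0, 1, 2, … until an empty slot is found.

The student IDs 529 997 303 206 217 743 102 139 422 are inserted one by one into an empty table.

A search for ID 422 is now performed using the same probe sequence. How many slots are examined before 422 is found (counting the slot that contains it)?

4

Insert 529: h=3, slot 3 empty → index 3.
Insert 997: h=15, slot 15 empty → index 15.
Insert 303: h=2, slot 2 empty → index 2.
Insert 206: h=3, slot 3 occupied → index 4.
Insert 217: h=12, slot 12 empty → index 12.
Insert 743: h=5, slot 5 empty → index 5.
Insert 102: h=6, slot 6 empty → index 6.
Insert 139: h=10, slot 10 empty → index 10.
Insert 422: h=2, slots 2,3,6 occupied → index 11.
Table: [., ., 303, 529, 206, 743, 102, ., ., ., 139, 422, 217, ., ., 997, .]
Lookup 422: h=2, probe 2,3,6,11 → found at 11.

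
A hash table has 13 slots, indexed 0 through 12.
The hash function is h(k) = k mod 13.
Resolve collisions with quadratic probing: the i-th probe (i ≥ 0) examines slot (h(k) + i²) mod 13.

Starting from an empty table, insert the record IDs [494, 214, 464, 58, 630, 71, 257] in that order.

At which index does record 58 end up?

494: h=0 -> slot 0
214: h=6 -> slot 6
464: h=9 -> slot 9
58: h=6, probe 6,7 -> slot 7
630: h=6, probe 6,7,10 -> slot 10
71: h=6, probe 6,7,10,2 -> slot 2
257: h=10, probe 10,11 -> slot 11
Table: [494, —, 71, —, —, —, 214, 58, —, 464, 630, 257, —]

7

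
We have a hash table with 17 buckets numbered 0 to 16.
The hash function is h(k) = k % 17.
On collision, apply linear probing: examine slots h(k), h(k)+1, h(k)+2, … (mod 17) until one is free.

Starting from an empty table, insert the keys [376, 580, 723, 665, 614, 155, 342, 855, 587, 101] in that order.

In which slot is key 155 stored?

6

Insert 376: h=2, slot 2 empty → index 2.
Insert 580: h=2, slot 2 occupied → index 3.
Insert 723: h=9, slot 9 empty → index 9.
Insert 665: h=2, slots 2,3 occupied → index 4.
Insert 614: h=2, slots 2,3,4 occupied → index 5.
Insert 155: h=2, slots 2,3,4,5 occupied → index 6.
Insert 342: h=2, slots 2,3,4,5,6 occupied → index 7.
Insert 855: h=5, slots 5,6,7 occupied → index 8.
Insert 587: h=9, slot 9 occupied → index 10.
Insert 101: h=16, slot 16 empty → index 16.
Table: [—, —, 376, 580, 665, 614, 155, 342, 855, 723, 587, —, —, —, —, —, 101]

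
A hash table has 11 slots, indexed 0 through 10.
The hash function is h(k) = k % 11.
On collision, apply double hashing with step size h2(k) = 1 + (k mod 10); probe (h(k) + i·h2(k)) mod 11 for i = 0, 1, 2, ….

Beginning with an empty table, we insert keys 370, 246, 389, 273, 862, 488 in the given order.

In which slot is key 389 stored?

Insert 370: h=7, slot 7 empty -> index 7.
Insert 246: h=4, slot 4 empty -> index 4.
Insert 389: h=4, h2=10, slot 4 occupied -> index 3.
Insert 273: h=9, slot 9 empty -> index 9.
Insert 862: h=4, h2=3, slots 4,7 occupied -> index 10.
Insert 488: h=4, h2=9, slot 4 occupied -> index 2.
Table: [., ., 488, 389, 246, ., ., 370, ., 273, 862]

3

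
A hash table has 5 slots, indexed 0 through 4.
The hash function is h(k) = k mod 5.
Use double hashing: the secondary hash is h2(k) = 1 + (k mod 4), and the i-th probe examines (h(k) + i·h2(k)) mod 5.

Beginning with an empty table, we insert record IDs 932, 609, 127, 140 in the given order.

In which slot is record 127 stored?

932: h=2 → slot 2
609: h=4 → slot 4
127: h=2, h2=4, probe 2,1 → slot 1
140: h=0 → slot 0
Table: [140, 127, 932, —, 609]

1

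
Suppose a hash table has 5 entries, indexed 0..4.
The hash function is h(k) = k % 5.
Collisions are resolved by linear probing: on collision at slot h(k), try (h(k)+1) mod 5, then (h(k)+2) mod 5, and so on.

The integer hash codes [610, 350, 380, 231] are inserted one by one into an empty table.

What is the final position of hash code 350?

Insert 610: h=0, slot 0 empty → index 0.
Insert 350: h=0, slot 0 occupied → index 1.
Insert 380: h=0, slots 0,1 occupied → index 2.
Insert 231: h=1, slots 1,2 occupied → index 3.
Table: [610, 350, 380, 231, -]

1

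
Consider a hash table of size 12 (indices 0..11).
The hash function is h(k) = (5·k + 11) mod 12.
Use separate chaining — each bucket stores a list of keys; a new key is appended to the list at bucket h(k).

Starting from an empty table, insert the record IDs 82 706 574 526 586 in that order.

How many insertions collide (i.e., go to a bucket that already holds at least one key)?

4

82 → bucket 1
706 → bucket 1 (collision)
574 → bucket 1 (collision)
526 → bucket 1 (collision)
586 → bucket 1 (collision)
Final buckets:
0: ∅
1: 82 -> 706 -> 574 -> 526 -> 586
2: ∅
3: ∅
4: ∅
5: ∅
6: ∅
7: ∅
8: ∅
9: ∅
10: ∅
11: ∅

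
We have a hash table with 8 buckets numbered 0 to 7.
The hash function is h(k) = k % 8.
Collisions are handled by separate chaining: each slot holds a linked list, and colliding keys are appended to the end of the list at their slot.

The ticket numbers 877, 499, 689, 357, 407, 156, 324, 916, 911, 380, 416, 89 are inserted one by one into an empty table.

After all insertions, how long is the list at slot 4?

Insert 877: h=5, bucket 5 empty -> new chain.
Insert 499: h=3, bucket 3 empty -> new chain.
Insert 689: h=1, bucket 1 empty -> new chain.
Insert 357: h=5, bucket 5 nonempty -> append to chain.
Insert 407: h=7, bucket 7 empty -> new chain.
Insert 156: h=4, bucket 4 empty -> new chain.
Insert 324: h=4, bucket 4 nonempty -> append to chain.
Insert 916: h=4, bucket 4 nonempty -> append to chain.
Insert 911: h=7, bucket 7 nonempty -> append to chain.
Insert 380: h=4, bucket 4 nonempty -> append to chain.
Insert 416: h=0, bucket 0 empty -> new chain.
Insert 89: h=1, bucket 1 nonempty -> append to chain.
Final buckets:
0: 416
1: 689 -> 89
2: _
3: 499
4: 156 -> 324 -> 916 -> 380
5: 877 -> 357
6: _
7: 407 -> 911

4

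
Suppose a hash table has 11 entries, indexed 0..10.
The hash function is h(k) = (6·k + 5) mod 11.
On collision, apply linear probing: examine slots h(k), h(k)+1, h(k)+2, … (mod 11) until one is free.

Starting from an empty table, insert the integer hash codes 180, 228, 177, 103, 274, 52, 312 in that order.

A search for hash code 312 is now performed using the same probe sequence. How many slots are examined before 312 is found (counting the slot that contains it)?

Insert 180: h=7, slot 7 empty => index 7.
Insert 228: h=9, slot 9 empty => index 9.
Insert 177: h=0, slot 0 empty => index 0.
Insert 103: h=7, slot 7 occupied => index 8.
Insert 274: h=10, slot 10 empty => index 10.
Insert 52: h=9, slots 9,10,0 occupied => index 1.
Insert 312: h=7, slots 7,8,9,10,0,1 occupied => index 2.
Table: [177, 52, 312, ., ., ., ., 180, 103, 228, 274]
Lookup 312: h=7, probe 7,8,9,10,0,1,2 → found at 2.

7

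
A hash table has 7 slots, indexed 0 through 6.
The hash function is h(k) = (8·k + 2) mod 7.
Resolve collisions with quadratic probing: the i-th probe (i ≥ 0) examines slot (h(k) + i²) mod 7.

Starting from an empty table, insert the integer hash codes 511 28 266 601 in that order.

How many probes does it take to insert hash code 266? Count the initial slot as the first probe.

3

Insert 511: h=2, slot 2 empty → index 2.
Insert 28: h=2, slot 2 occupied → index 3.
Insert 266: h=2, slots 2,3 occupied → index 6.
Insert 601: h=1, slot 1 empty → index 1.
Table: [-, 601, 511, 28, -, -, 266]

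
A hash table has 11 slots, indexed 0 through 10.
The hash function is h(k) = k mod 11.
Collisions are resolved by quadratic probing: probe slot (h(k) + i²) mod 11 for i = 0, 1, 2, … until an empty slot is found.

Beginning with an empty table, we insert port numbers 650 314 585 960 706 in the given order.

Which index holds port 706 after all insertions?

650 hashes to 1; slot 1 is free -> place at 1.
314 hashes to 6; slot 6 is free -> place at 6.
585 hashes to 2; slot 2 is free -> place at 2.
960 hashes to 3; slot 3 is free -> place at 3.
706 hashes to 2; 2,3,6 taken -> place at 0.
Table: [706, 650, 585, 960, -, -, 314, -, -, -, -]

0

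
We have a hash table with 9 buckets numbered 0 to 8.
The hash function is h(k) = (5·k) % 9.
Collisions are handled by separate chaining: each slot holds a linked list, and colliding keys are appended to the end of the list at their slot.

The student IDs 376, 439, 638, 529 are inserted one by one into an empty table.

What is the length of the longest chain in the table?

3

Insert 376: h=8, bucket 8 empty -> new chain.
Insert 439: h=8, bucket 8 nonempty -> append to chain.
Insert 638: h=4, bucket 4 empty -> new chain.
Insert 529: h=8, bucket 8 nonempty -> append to chain.
Final buckets:
0: -
1: -
2: -
3: -
4: 638
5: -
6: -
7: -
8: 376 -> 439 -> 529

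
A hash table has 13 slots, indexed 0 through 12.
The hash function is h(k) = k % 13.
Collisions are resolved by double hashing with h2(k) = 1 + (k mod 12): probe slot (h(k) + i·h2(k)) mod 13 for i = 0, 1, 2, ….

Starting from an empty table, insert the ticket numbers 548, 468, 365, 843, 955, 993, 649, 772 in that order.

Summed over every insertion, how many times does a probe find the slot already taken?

548: h=2 → slot 2
468: h=0 → slot 0
365: h=1 → slot 1
843: h=11 → slot 11
955: h=6 → slot 6
993: h=5 → slot 5
649: h=12 → slot 12
772: h=5, h2=5, probe 5,10 → slot 10
Table: [468, 365, 548, —, —, 993, 955, —, —, —, 772, 843, 649]

1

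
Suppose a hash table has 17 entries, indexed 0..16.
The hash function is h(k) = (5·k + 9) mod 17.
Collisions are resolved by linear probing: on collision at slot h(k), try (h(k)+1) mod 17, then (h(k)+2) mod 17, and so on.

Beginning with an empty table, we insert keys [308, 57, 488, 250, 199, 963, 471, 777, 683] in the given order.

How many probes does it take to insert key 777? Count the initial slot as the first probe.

Insert 308: h=2, slot 2 empty => index 2.
Insert 57: h=5, slot 5 empty => index 5.
Insert 488: h=1, slot 1 empty => index 1.
Insert 250: h=1, slots 1,2 occupied => index 3.
Insert 199: h=1, slots 1,2,3 occupied => index 4.
Insert 963: h=13, slot 13 empty => index 13.
Insert 471: h=1, slots 1,2,3,4,5 occupied => index 6.
Insert 777: h=1, slots 1,2,3,4,5,6 occupied => index 7.
Insert 683: h=7, slot 7 occupied => index 8.
Table: [-, 488, 308, 250, 199, 57, 471, 777, 683, -, -, -, -, 963, -, -, -]

7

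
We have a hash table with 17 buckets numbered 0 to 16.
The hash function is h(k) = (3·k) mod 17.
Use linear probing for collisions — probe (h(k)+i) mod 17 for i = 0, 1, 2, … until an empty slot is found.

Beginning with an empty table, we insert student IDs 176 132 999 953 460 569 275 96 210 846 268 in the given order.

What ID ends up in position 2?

176 hashes to 1; slot 1 is free → place at 1.
132 hashes to 5; slot 5 is free → place at 5.
999 hashes to 5; 5 taken → place at 6.
953 hashes to 3; slot 3 is free → place at 3.
460 hashes to 3; 3 taken → place at 4.
569 hashes to 7; slot 7 is free → place at 7.
275 hashes to 9; slot 9 is free → place at 9.
96 hashes to 16; slot 16 is free → place at 16.
210 hashes to 1; 1 taken → place at 2.
846 hashes to 5; 5,6,7 taken → place at 8.
268 hashes to 5; 5,6,7,8,9 taken → place at 10.
Table: [∅, 176, 210, 953, 460, 132, 999, 569, 846, 275, 268, ∅, ∅, ∅, ∅, ∅, 96]

210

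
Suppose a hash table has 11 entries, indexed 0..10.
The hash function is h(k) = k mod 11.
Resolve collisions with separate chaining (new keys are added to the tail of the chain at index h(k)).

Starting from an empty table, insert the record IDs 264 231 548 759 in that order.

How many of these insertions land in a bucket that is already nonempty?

2

Insert 264: h=0, bucket 0 empty → new chain.
Insert 231: h=0, bucket 0 nonempty → append to chain.
Insert 548: h=9, bucket 9 empty → new chain.
Insert 759: h=0, bucket 0 nonempty → append to chain.
Final buckets:
0: 264 -> 231 -> 759
1: .
2: .
3: .
4: .
5: .
6: .
7: .
8: .
9: 548
10: .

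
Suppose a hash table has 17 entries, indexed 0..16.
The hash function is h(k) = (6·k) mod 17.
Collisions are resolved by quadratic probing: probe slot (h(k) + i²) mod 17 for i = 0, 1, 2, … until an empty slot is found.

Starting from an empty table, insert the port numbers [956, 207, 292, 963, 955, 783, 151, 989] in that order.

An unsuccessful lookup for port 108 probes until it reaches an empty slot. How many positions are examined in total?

2

956: h=7 => slot 7
207: h=1 => slot 1
292: h=1, probe 1,2 => slot 2
963: h=15 => slot 15
955: h=1, probe 1,2,5 => slot 5
783: h=6 => slot 6
151: h=5, probe 5,6,9 => slot 9
989: h=1, probe 1,2,5,10 => slot 10
Table: [-, 207, 292, -, -, 955, 783, 956, -, 151, 989, -, -, -, -, 963, -]
Lookup 108: h=2, probe 2,3 → slot 3 empty, not found.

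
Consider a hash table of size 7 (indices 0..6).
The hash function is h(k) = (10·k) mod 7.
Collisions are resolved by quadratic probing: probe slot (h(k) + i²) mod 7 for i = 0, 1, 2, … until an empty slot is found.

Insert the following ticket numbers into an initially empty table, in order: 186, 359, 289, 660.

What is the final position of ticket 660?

3

Insert 186: h=5, slot 5 empty -> index 5.
Insert 359: h=6, slot 6 empty -> index 6.
Insert 289: h=6, slot 6 occupied -> index 0.
Insert 660: h=6, slots 6,0 occupied -> index 3.
Table: [289, —, —, 660, —, 186, 359]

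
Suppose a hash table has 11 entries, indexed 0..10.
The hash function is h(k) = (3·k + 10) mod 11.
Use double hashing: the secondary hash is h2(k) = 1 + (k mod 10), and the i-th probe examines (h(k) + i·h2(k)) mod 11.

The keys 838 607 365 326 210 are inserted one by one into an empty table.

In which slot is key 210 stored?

3

838 hashes to 5; slot 5 is free -> place at 5.
607 hashes to 5, h2=8; 5 taken -> place at 2.
365 hashes to 5, h2=6; 5 taken -> place at 0.
326 hashes to 9; slot 9 is free -> place at 9.
210 hashes to 2, h2=1; 2 taken -> place at 3.
Table: [365, -, 607, 210, -, 838, -, -, -, 326, -]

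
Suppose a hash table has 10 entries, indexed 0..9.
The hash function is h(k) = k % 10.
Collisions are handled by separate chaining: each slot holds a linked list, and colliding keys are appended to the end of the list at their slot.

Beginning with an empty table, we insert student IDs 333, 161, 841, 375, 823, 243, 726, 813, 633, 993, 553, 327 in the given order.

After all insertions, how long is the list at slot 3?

7

Insert 333: h=3, bucket 3 empty → new chain.
Insert 161: h=1, bucket 1 empty → new chain.
Insert 841: h=1, bucket 1 nonempty → append to chain.
Insert 375: h=5, bucket 5 empty → new chain.
Insert 823: h=3, bucket 3 nonempty → append to chain.
Insert 243: h=3, bucket 3 nonempty → append to chain.
Insert 726: h=6, bucket 6 empty → new chain.
Insert 813: h=3, bucket 3 nonempty → append to chain.
Insert 633: h=3, bucket 3 nonempty → append to chain.
Insert 993: h=3, bucket 3 nonempty → append to chain.
Insert 553: h=3, bucket 3 nonempty → append to chain.
Insert 327: h=7, bucket 7 empty → new chain.
Final buckets:
0: _
1: 161 -> 841
2: _
3: 333 -> 823 -> 243 -> 813 -> 633 -> 993 -> 553
4: _
5: 375
6: 726
7: 327
8: _
9: _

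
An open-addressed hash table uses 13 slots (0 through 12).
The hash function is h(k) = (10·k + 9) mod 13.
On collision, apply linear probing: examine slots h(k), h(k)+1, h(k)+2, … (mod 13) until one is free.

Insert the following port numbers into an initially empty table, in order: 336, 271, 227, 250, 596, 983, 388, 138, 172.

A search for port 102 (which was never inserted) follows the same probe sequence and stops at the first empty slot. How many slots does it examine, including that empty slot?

336 hashes to 2; slot 2 is free => place at 2.
271 hashes to 2; 2 taken => place at 3.
227 hashes to 4; slot 4 is free => place at 4.
250 hashes to 0; slot 0 is free => place at 0.
596 hashes to 2; 2,3,4 taken => place at 5.
983 hashes to 11; slot 11 is free => place at 11.
388 hashes to 2; 2,3,4,5 taken => place at 6.
138 hashes to 11; 11 taken => place at 12.
172 hashes to 0; 0 taken => place at 1.
Table: [250, 172, 336, 271, 227, 596, 388, _, _, _, _, 983, 138]
Lookup 102: h=2, probe 2,3,4,5,6,7 → slot 7 empty, not found.

6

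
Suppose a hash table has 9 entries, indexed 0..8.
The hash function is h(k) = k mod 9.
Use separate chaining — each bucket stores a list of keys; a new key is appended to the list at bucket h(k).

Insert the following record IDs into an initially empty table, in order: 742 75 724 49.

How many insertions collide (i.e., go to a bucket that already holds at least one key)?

742 -> bucket 4
75 -> bucket 3
724 -> bucket 4 (collision)
49 -> bucket 4 (collision)
Final buckets:
0: .
1: .
2: .
3: 75
4: 742 -> 724 -> 49
5: .
6: .
7: .
8: .

2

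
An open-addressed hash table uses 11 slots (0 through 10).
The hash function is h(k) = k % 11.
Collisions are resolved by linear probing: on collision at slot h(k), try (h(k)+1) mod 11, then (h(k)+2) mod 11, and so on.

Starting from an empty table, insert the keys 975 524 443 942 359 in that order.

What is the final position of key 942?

9

975 hashes to 7; slot 7 is free -> place at 7.
524 hashes to 7; 7 taken -> place at 8.
443 hashes to 3; slot 3 is free -> place at 3.
942 hashes to 7; 7,8 taken -> place at 9.
359 hashes to 7; 7,8,9 taken -> place at 10.
Table: [_, _, _, 443, _, _, _, 975, 524, 942, 359]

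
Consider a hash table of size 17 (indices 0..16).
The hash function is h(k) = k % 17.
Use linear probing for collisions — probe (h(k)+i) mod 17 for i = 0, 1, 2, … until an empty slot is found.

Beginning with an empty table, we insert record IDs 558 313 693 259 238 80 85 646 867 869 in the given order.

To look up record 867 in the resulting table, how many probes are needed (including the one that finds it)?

4

558: h=14 => slot 14
313: h=7 => slot 7
693: h=13 => slot 13
259: h=4 => slot 4
238: h=0 => slot 0
80: h=12 => slot 12
85: h=0, probe 0,1 => slot 1
646: h=0, probe 0,1,2 => slot 2
867: h=0, probe 0,1,2,3 => slot 3
869: h=2, probe 2,3,4,5 => slot 5
Table: [238, 85, 646, 867, 259, 869, ∅, 313, ∅, ∅, ∅, ∅, 80, 693, 558, ∅, ∅]
Lookup 867: h=0, probe 0,1,2,3 → found at 3.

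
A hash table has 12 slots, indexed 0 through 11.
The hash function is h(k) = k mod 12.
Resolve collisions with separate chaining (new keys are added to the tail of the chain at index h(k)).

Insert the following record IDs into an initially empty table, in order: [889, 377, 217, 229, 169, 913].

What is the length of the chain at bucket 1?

889 -> bucket 1
377 -> bucket 5
217 -> bucket 1 (collision)
229 -> bucket 1 (collision)
169 -> bucket 1 (collision)
913 -> bucket 1 (collision)
Final buckets:
0: .
1: 889 -> 217 -> 229 -> 169 -> 913
2: .
3: .
4: .
5: 377
6: .
7: .
8: .
9: .
10: .
11: .

5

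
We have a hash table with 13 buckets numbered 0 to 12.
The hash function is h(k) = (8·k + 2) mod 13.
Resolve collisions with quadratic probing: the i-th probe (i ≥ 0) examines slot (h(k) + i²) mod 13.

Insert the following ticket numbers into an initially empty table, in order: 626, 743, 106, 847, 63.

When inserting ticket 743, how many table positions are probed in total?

626 hashes to 5; slot 5 is free => place at 5.
743 hashes to 5; 5 taken => place at 6.
106 hashes to 5; 5,6 taken => place at 9.
847 hashes to 5; 5,6,9 taken => place at 1.
63 hashes to 12; slot 12 is free => place at 12.
Table: [., 847, ., ., ., 626, 743, ., ., 106, ., ., 63]

2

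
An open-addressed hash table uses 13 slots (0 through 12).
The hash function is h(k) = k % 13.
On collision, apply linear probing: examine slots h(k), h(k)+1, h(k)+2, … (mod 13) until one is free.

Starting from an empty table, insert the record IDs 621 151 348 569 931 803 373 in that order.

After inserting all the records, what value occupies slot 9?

931

621: h=10 => slot 10
151: h=8 => slot 8
348: h=10, probe 10,11 => slot 11
569: h=10, probe 10,11,12 => slot 12
931: h=8, probe 8,9 => slot 9
803: h=10, probe 10,11,12,0 => slot 0
373: h=9, probe 9,10,11,12,0,1 => slot 1
Table: [803, 373, ∅, ∅, ∅, ∅, ∅, ∅, 151, 931, 621, 348, 569]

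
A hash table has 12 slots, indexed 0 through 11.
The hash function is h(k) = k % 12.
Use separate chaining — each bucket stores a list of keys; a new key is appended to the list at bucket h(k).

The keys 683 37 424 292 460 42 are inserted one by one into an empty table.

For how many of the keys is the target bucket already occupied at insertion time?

2

Insert 683: h=11, bucket 11 empty → new chain.
Insert 37: h=1, bucket 1 empty → new chain.
Insert 424: h=4, bucket 4 empty → new chain.
Insert 292: h=4, bucket 4 nonempty → append to chain.
Insert 460: h=4, bucket 4 nonempty → append to chain.
Insert 42: h=6, bucket 6 empty → new chain.
Final buckets:
0: .
1: 37
2: .
3: .
4: 424 -> 292 -> 460
5: .
6: 42
7: .
8: .
9: .
10: .
11: 683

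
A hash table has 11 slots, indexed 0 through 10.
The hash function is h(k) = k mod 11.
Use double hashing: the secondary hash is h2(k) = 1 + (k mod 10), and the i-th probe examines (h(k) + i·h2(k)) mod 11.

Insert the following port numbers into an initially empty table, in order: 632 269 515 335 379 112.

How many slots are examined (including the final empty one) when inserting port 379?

3

632: h=5 → slot 5
269: h=5, h2=10, probe 5,4 → slot 4
515: h=9 → slot 9
335: h=5, h2=6, probe 5,0 → slot 0
379: h=5, h2=10, probe 5,4,3 → slot 3
112: h=2 → slot 2
Table: [335, —, 112, 379, 269, 632, —, —, —, 515, —]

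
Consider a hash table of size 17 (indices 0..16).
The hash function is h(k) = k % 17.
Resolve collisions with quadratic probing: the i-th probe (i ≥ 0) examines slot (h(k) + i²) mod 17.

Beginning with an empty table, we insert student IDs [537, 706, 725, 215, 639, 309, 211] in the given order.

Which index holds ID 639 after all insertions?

14

537: h=10 → slot 10
706: h=9 → slot 9
725: h=11 → slot 11
215: h=11, probe 11,12 → slot 12
639: h=10, probe 10,11,14 → slot 14
309: h=3 → slot 3
211: h=7 → slot 7
Table: [∅, ∅, ∅, 309, ∅, ∅, ∅, 211, ∅, 706, 537, 725, 215, ∅, 639, ∅, ∅]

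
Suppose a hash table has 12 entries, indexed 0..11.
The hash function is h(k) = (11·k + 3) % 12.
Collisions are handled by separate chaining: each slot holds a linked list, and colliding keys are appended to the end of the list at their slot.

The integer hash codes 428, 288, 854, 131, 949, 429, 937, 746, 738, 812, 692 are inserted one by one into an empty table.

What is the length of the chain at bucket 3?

Insert 428: h=7, bucket 7 empty → new chain.
Insert 288: h=3, bucket 3 empty → new chain.
Insert 854: h=1, bucket 1 empty → new chain.
Insert 131: h=4, bucket 4 empty → new chain.
Insert 949: h=2, bucket 2 empty → new chain.
Insert 429: h=6, bucket 6 empty → new chain.
Insert 937: h=2, bucket 2 nonempty → append to chain.
Insert 746: h=1, bucket 1 nonempty → append to chain.
Insert 738: h=9, bucket 9 empty → new chain.
Insert 812: h=7, bucket 7 nonempty → append to chain.
Insert 692: h=7, bucket 7 nonempty → append to chain.
Final buckets:
0: _
1: 854 -> 746
2: 949 -> 937
3: 288
4: 131
5: _
6: 429
7: 428 -> 812 -> 692
8: _
9: 738
10: _
11: _

1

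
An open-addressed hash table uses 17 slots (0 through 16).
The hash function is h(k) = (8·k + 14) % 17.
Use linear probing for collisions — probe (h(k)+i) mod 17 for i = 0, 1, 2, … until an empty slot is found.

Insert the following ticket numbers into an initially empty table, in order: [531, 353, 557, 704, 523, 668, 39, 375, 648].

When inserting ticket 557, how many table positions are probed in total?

Insert 531: h=12, slot 12 empty => index 12.
Insert 353: h=16, slot 16 empty => index 16.
Insert 557: h=16, slot 16 occupied => index 0.
Insert 704: h=2, slot 2 empty => index 2.
Insert 523: h=16, slots 16,0 occupied => index 1.
Insert 668: h=3, slot 3 empty => index 3.
Insert 39: h=3, slot 3 occupied => index 4.
Insert 375: h=5, slot 5 empty => index 5.
Insert 648: h=13, slot 13 empty => index 13.
Table: [557, 523, 704, 668, 39, 375, ∅, ∅, ∅, ∅, ∅, ∅, 531, 648, ∅, ∅, 353]

2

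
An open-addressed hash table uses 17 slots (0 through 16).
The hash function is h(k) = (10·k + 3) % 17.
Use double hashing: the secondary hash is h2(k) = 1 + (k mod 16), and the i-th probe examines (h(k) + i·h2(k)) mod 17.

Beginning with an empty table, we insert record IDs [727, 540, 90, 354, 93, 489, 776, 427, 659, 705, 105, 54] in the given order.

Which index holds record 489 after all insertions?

0

727 hashes to 14; slot 14 is free => place at 14.
540 hashes to 14, h2=13; 14 taken => place at 10.
90 hashes to 2; slot 2 is free => place at 2.
354 hashes to 7; slot 7 is free => place at 7.
93 hashes to 15; slot 15 is free => place at 15.
489 hashes to 14, h2=10; 14,7 taken => place at 0.
776 hashes to 11; slot 11 is free => place at 11.
427 hashes to 6; slot 6 is free => place at 6.
659 hashes to 14, h2=4; 14 taken => place at 1.
705 hashes to 15, h2=2; 15,0,2 taken => place at 4.
105 hashes to 16; slot 16 is free => place at 16.
54 hashes to 16, h2=7; 16,6 taken => place at 13.
Table: [489, 659, 90, ∅, 705, ∅, 427, 354, ∅, ∅, 540, 776, ∅, 54, 727, 93, 105]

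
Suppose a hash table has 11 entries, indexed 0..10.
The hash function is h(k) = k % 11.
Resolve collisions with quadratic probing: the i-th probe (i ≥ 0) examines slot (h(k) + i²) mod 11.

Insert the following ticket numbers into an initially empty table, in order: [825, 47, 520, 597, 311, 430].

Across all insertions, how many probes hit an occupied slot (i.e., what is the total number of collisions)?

825 hashes to 0; slot 0 is free => place at 0.
47 hashes to 3; slot 3 is free => place at 3.
520 hashes to 3; 3 taken => place at 4.
597 hashes to 3; 3,4 taken => place at 7.
311 hashes to 3; 3,4,7 taken => place at 1.
430 hashes to 1; 1 taken => place at 2.
Table: [825, 311, 430, 47, 520, _, _, 597, _, _, _]

7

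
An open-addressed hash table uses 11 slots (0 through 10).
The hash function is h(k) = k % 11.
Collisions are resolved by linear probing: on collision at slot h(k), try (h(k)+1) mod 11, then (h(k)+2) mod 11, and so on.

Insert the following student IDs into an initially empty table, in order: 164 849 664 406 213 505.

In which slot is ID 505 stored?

1

164: h=10 → slot 10
849: h=2 → slot 2
664: h=4 → slot 4
406: h=10, probe 10,0 → slot 0
213: h=4, probe 4,5 → slot 5
505: h=10, probe 10,0,1 → slot 1
Table: [406, 505, 849, —, 664, 213, —, —, —, —, 164]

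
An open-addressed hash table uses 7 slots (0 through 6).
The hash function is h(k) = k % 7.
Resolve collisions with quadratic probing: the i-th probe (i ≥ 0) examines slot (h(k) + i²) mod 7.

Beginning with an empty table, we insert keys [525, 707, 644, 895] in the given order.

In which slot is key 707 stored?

525: h=0 => slot 0
707: h=0, probe 0,1 => slot 1
644: h=0, probe 0,1,4 => slot 4
895: h=6 => slot 6
Table: [525, 707, ∅, ∅, 644, ∅, 895]

1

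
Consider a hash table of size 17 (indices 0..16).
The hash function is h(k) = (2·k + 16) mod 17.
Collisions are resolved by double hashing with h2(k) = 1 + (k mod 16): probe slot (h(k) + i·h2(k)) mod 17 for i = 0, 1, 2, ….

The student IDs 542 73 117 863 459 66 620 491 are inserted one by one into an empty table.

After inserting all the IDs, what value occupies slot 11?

Insert 542: h=12, slot 12 empty -> index 12.
Insert 73: h=9, slot 9 empty -> index 9.
Insert 117: h=12, h2=6, slot 12 occupied -> index 1.
Insert 863: h=8, slot 8 empty -> index 8.
Insert 459: h=16, slot 16 empty -> index 16.
Insert 66: h=12, h2=3, slot 12 occupied -> index 15.
Insert 620: h=15, h2=13, slot 15 occupied -> index 11.
Insert 491: h=12, h2=12, slot 12 occupied -> index 7.
Table: [-, 117, -, -, -, -, -, 491, 863, 73, -, 620, 542, -, -, 66, 459]

620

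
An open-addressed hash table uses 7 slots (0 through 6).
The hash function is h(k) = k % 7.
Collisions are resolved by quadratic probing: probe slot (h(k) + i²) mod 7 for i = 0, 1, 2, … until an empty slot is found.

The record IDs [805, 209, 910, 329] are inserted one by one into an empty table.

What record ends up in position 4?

329

805 hashes to 0; slot 0 is free -> place at 0.
209 hashes to 6; slot 6 is free -> place at 6.
910 hashes to 0; 0 taken -> place at 1.
329 hashes to 0; 0,1 taken -> place at 4.
Table: [805, 910, ., ., 329, ., 209]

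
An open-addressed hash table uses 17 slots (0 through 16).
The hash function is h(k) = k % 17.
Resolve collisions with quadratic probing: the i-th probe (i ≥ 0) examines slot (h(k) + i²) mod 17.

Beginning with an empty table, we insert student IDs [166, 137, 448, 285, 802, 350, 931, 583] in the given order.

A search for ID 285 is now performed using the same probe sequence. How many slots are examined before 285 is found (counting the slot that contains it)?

Insert 166: h=13, slot 13 empty => index 13.
Insert 137: h=1, slot 1 empty => index 1.
Insert 448: h=6, slot 6 empty => index 6.
Insert 285: h=13, slot 13 occupied => index 14.
Insert 802: h=3, slot 3 empty => index 3.
Insert 350: h=10, slot 10 empty => index 10.
Insert 931: h=13, slots 13,14 occupied => index 0.
Insert 583: h=5, slot 5 empty => index 5.
Table: [931, 137, ∅, 802, ∅, 583, 448, ∅, ∅, ∅, 350, ∅, ∅, 166, 285, ∅, ∅]
Lookup 285: h=13, probe 13,14 → found at 14.

2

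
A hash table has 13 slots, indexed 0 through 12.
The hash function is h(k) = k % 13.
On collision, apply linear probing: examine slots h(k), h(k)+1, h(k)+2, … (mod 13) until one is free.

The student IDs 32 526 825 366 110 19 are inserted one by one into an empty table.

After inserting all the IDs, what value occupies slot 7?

526

Insert 32: h=6, slot 6 empty => index 6.
Insert 526: h=6, slot 6 occupied => index 7.
Insert 825: h=6, slots 6,7 occupied => index 8.
Insert 366: h=2, slot 2 empty => index 2.
Insert 110: h=6, slots 6,7,8 occupied => index 9.
Insert 19: h=6, slots 6,7,8,9 occupied => index 10.
Table: [., ., 366, ., ., ., 32, 526, 825, 110, 19, ., .]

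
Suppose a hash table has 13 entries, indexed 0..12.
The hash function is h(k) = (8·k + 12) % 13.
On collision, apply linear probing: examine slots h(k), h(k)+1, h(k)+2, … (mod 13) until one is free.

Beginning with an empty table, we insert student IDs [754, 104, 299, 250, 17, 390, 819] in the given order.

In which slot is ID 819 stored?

3

Insert 754: h=12, slot 12 empty → index 12.
Insert 104: h=12, slot 12 occupied → index 0.
Insert 299: h=12, slots 12,0 occupied → index 1.
Insert 250: h=10, slot 10 empty → index 10.
Insert 17: h=5, slot 5 empty → index 5.
Insert 390: h=12, slots 12,0,1 occupied → index 2.
Insert 819: h=12, slots 12,0,1,2 occupied → index 3.
Table: [104, 299, 390, 819, -, 17, -, -, -, -, 250, -, 754]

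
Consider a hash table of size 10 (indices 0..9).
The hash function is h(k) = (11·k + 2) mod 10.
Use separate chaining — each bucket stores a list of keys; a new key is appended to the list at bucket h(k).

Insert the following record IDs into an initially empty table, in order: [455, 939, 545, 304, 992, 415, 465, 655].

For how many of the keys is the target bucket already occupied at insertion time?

4

455 → bucket 7
939 → bucket 1
545 → bucket 7 (collision)
304 → bucket 6
992 → bucket 4
415 → bucket 7 (collision)
465 → bucket 7 (collision)
655 → bucket 7 (collision)
Final buckets:
0: —
1: 939
2: —
3: —
4: 992
5: —
6: 304
7: 455 -> 545 -> 415 -> 465 -> 655
8: —
9: —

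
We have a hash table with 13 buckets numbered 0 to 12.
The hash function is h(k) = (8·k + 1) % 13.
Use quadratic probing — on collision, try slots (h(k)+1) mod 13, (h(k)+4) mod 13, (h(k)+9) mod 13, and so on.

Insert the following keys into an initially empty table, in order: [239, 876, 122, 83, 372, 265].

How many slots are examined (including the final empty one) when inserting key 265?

5

239: h=2 → slot 2
876: h=2, probe 2,3 → slot 3
122: h=2, probe 2,3,6 → slot 6
83: h=2, probe 2,3,6,11 → slot 11
372: h=0 → slot 0
265: h=2, probe 2,3,6,11,5 → slot 5
Table: [372, ., 239, 876, ., 265, 122, ., ., ., ., 83, .]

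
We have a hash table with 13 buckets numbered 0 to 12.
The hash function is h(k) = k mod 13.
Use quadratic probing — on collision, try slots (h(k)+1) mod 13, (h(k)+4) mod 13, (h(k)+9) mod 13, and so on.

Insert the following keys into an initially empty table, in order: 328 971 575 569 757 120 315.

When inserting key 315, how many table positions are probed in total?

5

328 hashes to 3; slot 3 is free → place at 3.
971 hashes to 9; slot 9 is free → place at 9.
575 hashes to 3; 3 taken → place at 4.
569 hashes to 10; slot 10 is free → place at 10.
757 hashes to 3; 3,4 taken → place at 7.
120 hashes to 3; 3,4,7 taken → place at 12.
315 hashes to 3; 3,4,7,12 taken → place at 6.
Table: [-, -, -, 328, 575, -, 315, 757, -, 971, 569, -, 120]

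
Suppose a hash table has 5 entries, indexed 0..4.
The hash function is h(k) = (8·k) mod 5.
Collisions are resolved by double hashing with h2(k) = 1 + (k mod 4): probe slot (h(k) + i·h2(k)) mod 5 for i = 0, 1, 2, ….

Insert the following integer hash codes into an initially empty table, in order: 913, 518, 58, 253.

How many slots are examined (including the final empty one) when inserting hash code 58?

913 hashes to 4; slot 4 is free -> place at 4.
518 hashes to 4, h2=3; 4 taken -> place at 2.
58 hashes to 4, h2=3; 4,2 taken -> place at 0.
253 hashes to 4, h2=2; 4 taken -> place at 1.
Table: [58, 253, 518, ∅, 913]

3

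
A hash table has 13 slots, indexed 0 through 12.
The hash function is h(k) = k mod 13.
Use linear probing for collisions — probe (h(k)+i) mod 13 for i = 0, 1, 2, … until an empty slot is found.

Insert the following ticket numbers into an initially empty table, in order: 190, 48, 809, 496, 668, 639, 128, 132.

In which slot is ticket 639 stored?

4

190: h=8 => slot 8
48: h=9 => slot 9
809: h=3 => slot 3
496: h=2 => slot 2
668: h=5 => slot 5
639: h=2, probe 2,3,4 => slot 4
128: h=11 => slot 11
132: h=2, probe 2,3,4,5,6 => slot 6
Table: [-, -, 496, 809, 639, 668, 132, -, 190, 48, -, 128, -]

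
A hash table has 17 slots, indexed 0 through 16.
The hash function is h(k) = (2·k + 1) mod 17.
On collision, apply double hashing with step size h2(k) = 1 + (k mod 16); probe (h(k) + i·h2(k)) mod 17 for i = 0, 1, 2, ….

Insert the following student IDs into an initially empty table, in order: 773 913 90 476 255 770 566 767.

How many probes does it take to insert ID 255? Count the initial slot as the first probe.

773: h=0 => slot 0
913: h=8 => slot 8
90: h=11 => slot 11
476: h=1 => slot 1
255: h=1, h2=16, probe 1,0,16 => slot 16
770: h=11, h2=3, probe 11,14 => slot 14
566: h=11, h2=7, probe 11,1,8,15 => slot 15
767: h=5 => slot 5
Table: [773, 476, ., ., ., 767, ., ., 913, ., ., 90, ., ., 770, 566, 255]

3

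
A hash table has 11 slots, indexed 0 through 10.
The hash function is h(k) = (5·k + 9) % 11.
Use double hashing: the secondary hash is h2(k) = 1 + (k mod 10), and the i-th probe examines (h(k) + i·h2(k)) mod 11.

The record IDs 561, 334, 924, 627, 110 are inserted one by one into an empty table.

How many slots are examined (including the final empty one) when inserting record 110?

2

561: h=9 → slot 9
334: h=7 → slot 7
924: h=9, h2=5, probe 9,3 → slot 3
627: h=9, h2=8, probe 9,6 → slot 6
110: h=9, h2=1, probe 9,10 → slot 10
Table: [—, —, —, 924, —, —, 627, 334, —, 561, 110]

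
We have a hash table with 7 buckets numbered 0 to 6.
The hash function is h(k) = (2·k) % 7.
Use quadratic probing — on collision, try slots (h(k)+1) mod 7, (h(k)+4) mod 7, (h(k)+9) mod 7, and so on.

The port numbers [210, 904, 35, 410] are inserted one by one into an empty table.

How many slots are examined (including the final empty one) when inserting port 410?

3

Insert 210: h=0, slot 0 empty -> index 0.
Insert 904: h=2, slot 2 empty -> index 2.
Insert 35: h=0, slot 0 occupied -> index 1.
Insert 410: h=1, slots 1,2 occupied -> index 5.
Table: [210, 35, 904, ∅, ∅, 410, ∅]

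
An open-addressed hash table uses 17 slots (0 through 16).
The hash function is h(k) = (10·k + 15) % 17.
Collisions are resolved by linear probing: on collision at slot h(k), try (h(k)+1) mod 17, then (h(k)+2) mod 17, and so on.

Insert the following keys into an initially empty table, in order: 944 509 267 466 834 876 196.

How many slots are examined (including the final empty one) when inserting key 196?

944: h=3 → slot 3
509: h=5 → slot 5
267: h=16 → slot 16
466: h=0 → slot 0
834: h=8 → slot 8
876: h=3, probe 3,4 → slot 4
196: h=3, probe 3,4,5,6 → slot 6
Table: [466, -, -, 944, 876, 509, 196, -, 834, -, -, -, -, -, -, -, 267]

4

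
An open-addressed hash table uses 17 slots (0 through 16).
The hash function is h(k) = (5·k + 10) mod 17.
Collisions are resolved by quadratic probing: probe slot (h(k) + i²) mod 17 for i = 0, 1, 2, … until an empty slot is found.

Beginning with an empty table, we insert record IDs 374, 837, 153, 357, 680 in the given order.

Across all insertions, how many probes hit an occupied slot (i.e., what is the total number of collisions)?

6

374: h=10 -> slot 10
837: h=13 -> slot 13
153: h=10, probe 10,11 -> slot 11
357: h=10, probe 10,11,14 -> slot 14
680: h=10, probe 10,11,14,2 -> slot 2
Table: [—, —, 680, —, —, —, —, —, —, —, 374, 153, —, 837, 357, —, —]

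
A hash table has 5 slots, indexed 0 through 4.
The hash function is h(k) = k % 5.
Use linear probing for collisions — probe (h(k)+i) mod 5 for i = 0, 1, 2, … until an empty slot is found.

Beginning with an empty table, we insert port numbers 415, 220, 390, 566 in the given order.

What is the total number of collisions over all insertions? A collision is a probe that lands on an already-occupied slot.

415: h=0 -> slot 0
220: h=0, probe 0,1 -> slot 1
390: h=0, probe 0,1,2 -> slot 2
566: h=1, probe 1,2,3 -> slot 3
Table: [415, 220, 390, 566, ∅]

5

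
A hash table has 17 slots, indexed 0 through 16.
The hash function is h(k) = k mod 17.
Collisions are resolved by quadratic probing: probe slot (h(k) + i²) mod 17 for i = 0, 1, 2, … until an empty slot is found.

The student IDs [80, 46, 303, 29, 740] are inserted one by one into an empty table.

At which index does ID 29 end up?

16

Insert 80: h=12, slot 12 empty → index 12.
Insert 46: h=12, slot 12 occupied → index 13.
Insert 303: h=14, slot 14 empty → index 14.
Insert 29: h=12, slots 12,13 occupied → index 16.
Insert 740: h=9, slot 9 empty → index 9.
Table: [∅, ∅, ∅, ∅, ∅, ∅, ∅, ∅, ∅, 740, ∅, ∅, 80, 46, 303, ∅, 29]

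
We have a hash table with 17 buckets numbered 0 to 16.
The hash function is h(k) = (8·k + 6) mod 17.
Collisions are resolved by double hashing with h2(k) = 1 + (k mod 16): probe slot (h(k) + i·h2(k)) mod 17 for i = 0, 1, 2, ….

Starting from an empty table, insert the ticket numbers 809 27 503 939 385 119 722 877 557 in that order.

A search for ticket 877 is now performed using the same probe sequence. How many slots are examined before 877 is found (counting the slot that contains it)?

2

809 hashes to 1; slot 1 is free → place at 1.
27 hashes to 1, h2=12; 1 taken → place at 13.
503 hashes to 1, h2=8; 1 taken → place at 9.
939 hashes to 4; slot 4 is free → place at 4.
385 hashes to 9, h2=2; 9 taken → place at 11.
119 hashes to 6; slot 6 is free → place at 6.
722 hashes to 2; slot 2 is free → place at 2.
877 hashes to 1, h2=14; 1 taken → place at 15.
557 hashes to 8; slot 8 is free → place at 8.
Table: [-, 809, 722, -, 939, -, 119, -, 557, 503, -, 385, -, 27, -, 877, -]
Lookup 877: h=1, h2=14, probe 1,15 → found at 15.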